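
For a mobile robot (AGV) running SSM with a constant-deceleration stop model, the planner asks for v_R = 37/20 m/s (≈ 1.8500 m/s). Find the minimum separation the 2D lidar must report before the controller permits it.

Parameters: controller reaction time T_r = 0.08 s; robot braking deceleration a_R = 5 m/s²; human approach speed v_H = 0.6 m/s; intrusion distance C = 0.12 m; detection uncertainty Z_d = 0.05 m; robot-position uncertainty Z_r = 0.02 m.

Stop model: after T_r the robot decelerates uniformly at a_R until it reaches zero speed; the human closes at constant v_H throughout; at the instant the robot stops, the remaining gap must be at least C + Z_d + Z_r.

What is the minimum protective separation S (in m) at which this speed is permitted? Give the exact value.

T_s = v_R/a_R = (37/20)/5 = 0.3700 s
robot in T_r: 1.8500·0.0800 = 0.1480 m
braking distance = 1.8500²/(2·5.0000) = 0.3422 m
human closes 0.6000·0.4500 = 0.2700 m
residual clearance needed = 0.1200+0.0500+0.0200 = 0.1900 m
S_min ≈ 0.1480+0.3422+0.2700+0.1900  ⇒  S_min = 3801/4000 m

S_min = 3801/4000 m = 0.9503 m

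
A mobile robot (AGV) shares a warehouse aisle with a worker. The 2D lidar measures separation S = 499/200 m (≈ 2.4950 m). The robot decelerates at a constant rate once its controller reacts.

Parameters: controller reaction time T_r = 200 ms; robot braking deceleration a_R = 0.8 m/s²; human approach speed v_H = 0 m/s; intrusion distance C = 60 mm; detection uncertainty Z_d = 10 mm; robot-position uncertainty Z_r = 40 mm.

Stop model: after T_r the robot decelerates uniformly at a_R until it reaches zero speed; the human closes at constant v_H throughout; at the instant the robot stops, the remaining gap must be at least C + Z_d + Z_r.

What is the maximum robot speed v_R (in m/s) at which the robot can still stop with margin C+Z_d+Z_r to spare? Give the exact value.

v_R_max = 9/5 m/s = 1.8000 m/s

quadratic (5/8)·v² + (1/5)·v + (-477/200) = 0
  disc = (1/5)² − 4·(5/8)·(-477/200) = 2401/400 ; √disc = 49/20
  v_R = (−(1/5) + 49/20) / (2·(5/8)) = 9/5 m/s
check:
braking lasts T_s = (9/5)/(4/5) = 2.2500 s
robot covers v_R·T_r = 1.8000·0.2000 = 0.3600 m before braking
robot covers 1.8000·2.2500 − ½·0.8000·2.2500² = 2.0250 m while stopping
person approaches 0.0000·(0.2000+2.2500) = 0.0000 m
margins: 0.0600+0.0100+0.0400 = 0.1100 m
sum ≈ 0.3600+2.0250+0.0000+0.1100 ≈ 2.4950 m = S ✓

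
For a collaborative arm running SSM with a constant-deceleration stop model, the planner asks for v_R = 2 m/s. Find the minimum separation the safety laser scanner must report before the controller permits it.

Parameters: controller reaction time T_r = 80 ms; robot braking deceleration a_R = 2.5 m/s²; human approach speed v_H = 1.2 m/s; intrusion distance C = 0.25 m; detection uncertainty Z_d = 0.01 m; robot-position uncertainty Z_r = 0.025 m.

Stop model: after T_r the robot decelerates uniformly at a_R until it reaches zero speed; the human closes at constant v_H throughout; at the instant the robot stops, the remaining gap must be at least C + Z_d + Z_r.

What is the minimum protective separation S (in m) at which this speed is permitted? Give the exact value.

T_s = v_R/a_R = 2/(5/2) = 0.8000 s
robot in T_r: 2.0000·0.0800 = 0.1600 m
robot covers 2.0000·0.8000 − ½·2.5000·0.8000² = 0.8000 m while stopping
human closes 1.2000·0.8800 = 1.0560 m
margins: 0.2500+0.0100+0.0250 = 0.2850 m
S_min ≈ 0.1600+0.8000+1.0560+0.2850  ⇒  S_min = 2301/1000 m

S_min = 2301/1000 m = 2.3010 m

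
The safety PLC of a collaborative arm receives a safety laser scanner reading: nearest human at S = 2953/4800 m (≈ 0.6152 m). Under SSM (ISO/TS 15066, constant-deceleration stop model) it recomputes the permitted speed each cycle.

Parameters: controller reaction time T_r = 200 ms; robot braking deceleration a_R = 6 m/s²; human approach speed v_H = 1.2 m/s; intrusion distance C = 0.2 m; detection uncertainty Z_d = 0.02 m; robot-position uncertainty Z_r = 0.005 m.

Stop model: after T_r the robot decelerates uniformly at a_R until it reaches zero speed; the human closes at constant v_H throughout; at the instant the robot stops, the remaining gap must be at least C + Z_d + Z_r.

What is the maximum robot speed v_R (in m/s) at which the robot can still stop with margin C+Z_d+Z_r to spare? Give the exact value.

v_R_max = 7/20 m/s = 0.3500 m/s

quadratic (1/12)·v² + (2/5)·v + (-721/4800) = 0
  disc = (2/5)² − 4·(1/12)·(-721/4800) = 121/576 ; √disc = 11/24
  v_R = (−(2/5) + 11/24) / (2·(1/12)) = 7/20 m/s
check:
stop time T_s = (7/20)/6 = 0.0583 s
reaction-phase robot travel = 0.3500·0.2000 = 0.0700 m
braking distance = 0.3500²/(2·6.0000) = 0.0102 m
human closes 1.2000·0.2583 = 0.3100 m
residual clearance needed = 0.2000+0.0200+0.0050 = 0.2250 m
sum ≈ 0.0700+0.0102+0.3100+0.2250 ≈ 0.6152 m = S ✓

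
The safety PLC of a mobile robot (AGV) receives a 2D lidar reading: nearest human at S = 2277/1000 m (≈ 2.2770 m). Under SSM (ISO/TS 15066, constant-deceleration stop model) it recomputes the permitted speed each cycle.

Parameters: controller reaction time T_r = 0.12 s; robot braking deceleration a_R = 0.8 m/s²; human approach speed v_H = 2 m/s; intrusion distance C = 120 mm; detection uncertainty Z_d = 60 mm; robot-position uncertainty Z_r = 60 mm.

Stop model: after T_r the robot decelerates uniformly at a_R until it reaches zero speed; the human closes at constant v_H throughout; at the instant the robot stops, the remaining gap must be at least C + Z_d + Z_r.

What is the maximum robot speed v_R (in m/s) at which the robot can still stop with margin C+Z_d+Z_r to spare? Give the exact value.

at the boundary: (5/8)·v² + (131/50)·v + (-1797/1000) = 0
  disc = (131/50)² − 4·(5/8)·(-1797/1000) = 113569/10000 ; √disc = 337/100
  v_R = (−(131/50) + 337/100) / (2·(5/8)) = 3/5 m/s
check:
T_s = v_R/a_R = (3/5)/(4/5) = 0.7500 s
robot in T_r: 0.6000·0.1200 = 0.0720 m
robot covers 0.6000·0.7500 − ½·0.8000·0.7500² = 0.2250 m while stopping
human closes 2.0000·0.8700 = 1.7400 m
residual clearance needed = 0.1200+0.0600+0.0600 = 0.2400 m
sum ≈ 0.0720+0.2250+1.7400+0.2400 ≈ 2.2770 m = S ✓

v_R_max = 3/5 m/s = 0.6000 m/s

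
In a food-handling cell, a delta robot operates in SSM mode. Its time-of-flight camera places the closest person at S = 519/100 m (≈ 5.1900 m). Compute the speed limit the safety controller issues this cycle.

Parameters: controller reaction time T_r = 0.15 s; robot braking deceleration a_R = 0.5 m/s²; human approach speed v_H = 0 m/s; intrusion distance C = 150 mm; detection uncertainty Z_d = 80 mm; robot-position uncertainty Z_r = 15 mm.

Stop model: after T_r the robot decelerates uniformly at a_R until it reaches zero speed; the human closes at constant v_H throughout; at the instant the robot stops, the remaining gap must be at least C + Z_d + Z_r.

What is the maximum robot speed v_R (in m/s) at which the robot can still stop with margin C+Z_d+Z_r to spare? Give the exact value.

v_R_max = 43/20 m/s = 2.1500 m/s

collect terms ⇒ (1)·v_R² + (3/20)·v_R + (-989/200) = 0
  disc = (3/20)² − 4·(1)·(-989/200) = 7921/400 ; √disc = 89/20
  v_R = (−(3/20) + 89/20) / (2·(1)) = 43/20 m/s
check:
braking lasts T_s = (43/20)/(1/2) = 4.3000 s
robot in T_r: 2.1500·0.1500 = 0.3225 m
robot covers 2.1500·4.3000 − ½·0.5000·4.3000² = 4.6225 m while stopping
human over T_r+T_s: 0.0000·(0.1500+4.3000) = 0.0000 m
margins: 0.1500+0.0800+0.0150 = 0.2450 m
sum ≈ 0.3225+4.6225+0.0000+0.2450 ≈ 5.1900 m = S ✓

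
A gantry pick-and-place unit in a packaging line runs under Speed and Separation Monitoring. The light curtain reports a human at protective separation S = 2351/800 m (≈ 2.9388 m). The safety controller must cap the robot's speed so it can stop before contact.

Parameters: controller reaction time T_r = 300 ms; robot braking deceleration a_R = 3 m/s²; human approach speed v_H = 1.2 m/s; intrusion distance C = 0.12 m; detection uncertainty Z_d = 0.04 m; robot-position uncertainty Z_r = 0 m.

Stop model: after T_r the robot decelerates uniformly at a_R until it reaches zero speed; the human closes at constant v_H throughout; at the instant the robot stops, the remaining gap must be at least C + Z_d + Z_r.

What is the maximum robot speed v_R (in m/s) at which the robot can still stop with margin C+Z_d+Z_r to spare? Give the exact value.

at the boundary: (1/6)·v² + (7/10)·v + (-387/160) = 0
  disc = (7/10)² − 4·(1/6)·(-387/160) = 841/400 ; √disc = 29/20
  v_R = (−(7/10) + 29/20) / (2·(1/6)) = 9/4 m/s
check:
braking lasts T_s = (9/4)/3 = 0.7500 s
robot covers v_R·T_r = 2.2500·0.3000 = 0.6750 m before braking
braking distance = 2.2500²/(2·3.0000) = 0.8438 m
person approaches 1.2000·(0.3000+0.7500) = 1.2600 m
margins: 0.1200+0.0400+0.0000 = 0.1600 m
sum ≈ 0.6750+0.8438+1.2600+0.1600 ≈ 2.9388 m = S ✓

v_R_max = 9/4 m/s = 2.2500 m/s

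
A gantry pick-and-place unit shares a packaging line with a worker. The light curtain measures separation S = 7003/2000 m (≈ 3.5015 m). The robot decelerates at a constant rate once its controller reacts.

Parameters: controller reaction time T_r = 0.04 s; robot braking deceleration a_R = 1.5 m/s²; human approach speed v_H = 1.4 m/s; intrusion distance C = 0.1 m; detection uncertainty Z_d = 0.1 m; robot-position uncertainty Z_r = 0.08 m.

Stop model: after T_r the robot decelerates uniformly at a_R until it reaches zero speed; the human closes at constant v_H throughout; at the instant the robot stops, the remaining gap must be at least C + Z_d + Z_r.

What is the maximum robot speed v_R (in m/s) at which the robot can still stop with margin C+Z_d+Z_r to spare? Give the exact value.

v_R_max = 39/20 m/s = 1.9500 m/s

quadratic (1/3)·v² + (73/75)·v + (-6331/2000) = 0
  disc = (73/75)² − 4·(1/3)·(-6331/2000) = 116281/22500 ; √disc = 341/150
  v_R = (−(73/75) + 341/150) / (2·(1/3)) = 39/20 m/s
check:
braking lasts T_s = (39/20)/(3/2) = 1.3000 s
robot covers v_R·T_r = 1.9500·0.0400 = 0.0780 m before braking
robot under decel: 1.9500²/(2·1.5000) = 1.2675 m
person approaches 1.4000·(0.0400+1.3000) = 1.8760 m
residual clearance needed = 0.1000+0.1000+0.0800 = 0.2800 m
sum ≈ 0.0780+1.2675+1.8760+0.2800 ≈ 3.5015 m = S ✓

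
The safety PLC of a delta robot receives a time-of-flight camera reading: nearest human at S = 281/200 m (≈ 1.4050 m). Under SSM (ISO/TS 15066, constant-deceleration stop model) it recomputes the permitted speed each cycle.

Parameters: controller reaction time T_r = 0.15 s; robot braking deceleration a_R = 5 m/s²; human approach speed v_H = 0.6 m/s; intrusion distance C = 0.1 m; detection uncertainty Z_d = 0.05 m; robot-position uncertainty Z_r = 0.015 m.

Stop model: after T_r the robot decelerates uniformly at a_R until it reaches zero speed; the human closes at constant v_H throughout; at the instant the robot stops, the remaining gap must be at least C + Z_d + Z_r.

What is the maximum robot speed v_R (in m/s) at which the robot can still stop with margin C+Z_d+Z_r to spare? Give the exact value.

collect terms ⇒ (1/10)·v_R² + (27/100)·v_R + (-23/20) = 0
  disc = (27/100)² − 4·(1/10)·(-23/20) = 5329/10000 ; √disc = 73/100
  v_R = (−(27/100) + 73/100) / (2·(1/10)) = 23/10 m/s
check:
braking lasts T_s = (23/10)/5 = 0.4600 s
robot covers v_R·T_r = 2.3000·0.1500 = 0.3450 m before braking
robot under decel: 2.3000²/(2·5.0000) = 0.5290 m
human closes 0.6000·0.6100 = 0.3660 m
C+Z_d+Z_r = 0.1000+0.0500+0.0150 = 0.1650 m
sum ≈ 0.3450+0.5290+0.3660+0.1650 ≈ 1.4050 m = S ✓

v_R_max = 23/10 m/s = 2.3000 m/s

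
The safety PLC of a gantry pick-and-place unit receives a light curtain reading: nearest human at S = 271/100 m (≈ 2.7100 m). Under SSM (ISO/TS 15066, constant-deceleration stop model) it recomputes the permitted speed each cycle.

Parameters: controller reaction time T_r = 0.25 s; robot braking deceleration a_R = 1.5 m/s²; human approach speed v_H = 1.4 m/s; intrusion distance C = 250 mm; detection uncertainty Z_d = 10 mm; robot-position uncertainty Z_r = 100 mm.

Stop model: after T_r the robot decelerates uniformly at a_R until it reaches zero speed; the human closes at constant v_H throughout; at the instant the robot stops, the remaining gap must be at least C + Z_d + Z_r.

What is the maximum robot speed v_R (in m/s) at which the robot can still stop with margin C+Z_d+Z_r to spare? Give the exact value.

collect terms ⇒ (1/3)·v_R² + (71/60)·v_R + (-2) = 0
  disc = (71/60)² − 4·(1/3)·(-2) = 14641/3600 ; √disc = 121/60
  v_R = (−(71/60) + 121/60) / (2·(1/3)) = 5/4 m/s
check:
braking lasts T_s = (5/4)/(3/2) = 0.8333 s
robot covers v_R·T_r = 1.2500·0.2500 = 0.3125 m before braking
robot under decel: 1.2500²/(2·1.5000) = 0.5208 m
person approaches 1.4000·(0.2500+0.8333) = 1.5167 m
C+Z_d+Z_r = 0.2500+0.0100+0.1000 = 0.3600 m
sum ≈ 0.3125+0.5208+1.5167+0.3600 ≈ 2.7100 m = S ✓

v_R_max = 5/4 m/s = 1.2500 m/s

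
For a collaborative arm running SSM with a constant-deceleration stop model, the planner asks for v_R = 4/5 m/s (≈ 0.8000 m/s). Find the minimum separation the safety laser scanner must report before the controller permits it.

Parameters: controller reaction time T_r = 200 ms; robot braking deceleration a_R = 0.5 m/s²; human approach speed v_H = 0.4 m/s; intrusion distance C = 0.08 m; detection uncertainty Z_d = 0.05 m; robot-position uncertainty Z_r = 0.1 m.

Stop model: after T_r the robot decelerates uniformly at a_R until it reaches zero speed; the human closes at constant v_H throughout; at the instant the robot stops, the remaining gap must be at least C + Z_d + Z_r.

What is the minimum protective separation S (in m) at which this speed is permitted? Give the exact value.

stop time T_s = (4/5)/(1/2) = 1.6000 s
robot in T_r: 0.8000·0.2000 = 0.1600 m
robot under decel: 0.8000²/(2·0.5000) = 0.6400 m
person approaches 0.4000·(0.2000+1.6000) = 0.7200 m
margins: 0.0800+0.0500+0.1000 = 0.2300 m
S_min ≈ 0.1600+0.6400+0.7200+0.2300  ⇒  S_min = 7/4 m

S_min = 7/4 m = 1.7500 m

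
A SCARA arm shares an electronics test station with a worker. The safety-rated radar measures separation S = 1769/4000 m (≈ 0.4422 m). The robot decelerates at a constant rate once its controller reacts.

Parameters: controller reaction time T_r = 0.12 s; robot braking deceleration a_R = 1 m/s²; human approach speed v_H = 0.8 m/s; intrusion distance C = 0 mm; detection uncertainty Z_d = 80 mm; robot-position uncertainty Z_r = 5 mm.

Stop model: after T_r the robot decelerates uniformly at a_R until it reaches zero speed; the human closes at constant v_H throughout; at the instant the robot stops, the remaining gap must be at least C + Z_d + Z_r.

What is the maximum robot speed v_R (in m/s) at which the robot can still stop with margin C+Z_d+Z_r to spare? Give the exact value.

collect terms ⇒ (1/2)·v_R² + (23/25)·v_R + (-209/800) = 0
  disc = (23/25)² − 4·(1/2)·(-209/800) = 13689/10000 ; √disc = 117/100
  v_R = (−(23/25) + 117/100) / (2·(1/2)) = 1/4 m/s
check:
braking lasts T_s = (1/4)/1 = 0.2500 s
robot covers v_R·T_r = 0.2500·0.1200 = 0.0300 m before braking
robot covers 0.2500·0.2500 − ½·1.0000·0.2500² = 0.0312 m while stopping
human closes 0.8000·0.3700 = 0.2960 m
residual clearance needed = 0.0000+0.0800+0.0050 = 0.0850 m
sum ≈ 0.0300+0.0312+0.2960+0.0850 ≈ 0.4422 m = S ✓

v_R_max = 1/4 m/s = 0.2500 m/s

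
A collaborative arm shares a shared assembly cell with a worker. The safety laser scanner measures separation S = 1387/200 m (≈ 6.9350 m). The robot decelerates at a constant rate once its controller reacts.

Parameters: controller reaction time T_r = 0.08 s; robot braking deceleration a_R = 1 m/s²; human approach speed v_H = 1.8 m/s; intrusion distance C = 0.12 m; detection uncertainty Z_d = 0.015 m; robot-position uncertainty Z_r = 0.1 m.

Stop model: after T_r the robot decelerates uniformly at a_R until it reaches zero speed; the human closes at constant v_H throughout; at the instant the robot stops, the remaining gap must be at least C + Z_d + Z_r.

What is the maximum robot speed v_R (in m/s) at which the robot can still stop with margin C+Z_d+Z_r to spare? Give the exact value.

v_R_max = 11/5 m/s = 2.2000 m/s

collect terms ⇒ (1/2)·v_R² + (47/25)·v_R + (-1639/250) = 0
  disc = (47/25)² − 4·(1/2)·(-1639/250) = 10404/625 ; √disc = 102/25
  v_R = (−(47/25) + 102/25) / (2·(1/2)) = 11/5 m/s
check:
T_s = v_R/a_R = (11/5)/1 = 2.2000 s
robot in T_r: 2.2000·0.0800 = 0.1760 m
braking distance = 2.2000²/(2·1.0000) = 2.4200 m
human closes 1.8000·2.2800 = 4.1040 m
C+Z_d+Z_r = 0.1200+0.0150+0.1000 = 0.2350 m
sum ≈ 0.1760+2.4200+4.1040+0.2350 ≈ 6.9350 m = S ✓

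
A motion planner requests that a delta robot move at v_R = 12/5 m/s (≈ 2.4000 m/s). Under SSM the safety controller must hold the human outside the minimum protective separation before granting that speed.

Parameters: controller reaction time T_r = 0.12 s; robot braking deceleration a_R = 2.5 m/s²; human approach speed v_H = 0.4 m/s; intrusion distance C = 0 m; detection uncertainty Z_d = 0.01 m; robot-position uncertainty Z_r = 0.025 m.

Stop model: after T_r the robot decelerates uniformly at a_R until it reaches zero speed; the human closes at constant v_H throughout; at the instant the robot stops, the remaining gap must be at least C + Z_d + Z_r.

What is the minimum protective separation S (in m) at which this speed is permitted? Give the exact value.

braking lasts T_s = (12/5)/(5/2) = 0.9600 s
robot covers v_R·T_r = 2.4000·0.1200 = 0.2880 m before braking
braking distance = 2.4000²/(2·2.5000) = 1.1520 m
human over T_r+T_s: 0.4000·(0.1200+0.9600) = 0.4320 m
C+Z_d+Z_r = 0.0000+0.0100+0.0250 = 0.0350 m
S_min ≈ 0.2880+1.1520+0.4320+0.0350  ⇒  S_min = 1907/1000 m

S_min = 1907/1000 m = 1.9070 m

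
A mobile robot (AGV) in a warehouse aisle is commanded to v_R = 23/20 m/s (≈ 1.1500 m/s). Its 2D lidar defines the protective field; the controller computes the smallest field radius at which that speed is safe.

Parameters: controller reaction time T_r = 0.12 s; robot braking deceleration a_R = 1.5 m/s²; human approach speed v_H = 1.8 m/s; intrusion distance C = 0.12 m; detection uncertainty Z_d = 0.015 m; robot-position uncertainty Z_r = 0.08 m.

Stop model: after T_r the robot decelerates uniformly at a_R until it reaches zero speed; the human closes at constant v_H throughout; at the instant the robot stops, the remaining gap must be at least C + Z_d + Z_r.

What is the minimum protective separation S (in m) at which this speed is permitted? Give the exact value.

S_min = 14339/6000 m = 2.3898 m

braking lasts T_s = (23/20)/(3/2) = 0.7667 s
reaction-phase robot travel = 1.1500·0.1200 = 0.1380 m
robot covers 1.1500·0.7667 − ½·1.5000·0.7667² = 0.4408 m while stopping
human over T_r+T_s: 1.8000·(0.1200+0.7667) = 1.5960 m
margins: 0.1200+0.0150+0.0800 = 0.2150 m
S_min ≈ 0.1380+0.4408+1.5960+0.2150  ⇒  S_min = 14339/6000 m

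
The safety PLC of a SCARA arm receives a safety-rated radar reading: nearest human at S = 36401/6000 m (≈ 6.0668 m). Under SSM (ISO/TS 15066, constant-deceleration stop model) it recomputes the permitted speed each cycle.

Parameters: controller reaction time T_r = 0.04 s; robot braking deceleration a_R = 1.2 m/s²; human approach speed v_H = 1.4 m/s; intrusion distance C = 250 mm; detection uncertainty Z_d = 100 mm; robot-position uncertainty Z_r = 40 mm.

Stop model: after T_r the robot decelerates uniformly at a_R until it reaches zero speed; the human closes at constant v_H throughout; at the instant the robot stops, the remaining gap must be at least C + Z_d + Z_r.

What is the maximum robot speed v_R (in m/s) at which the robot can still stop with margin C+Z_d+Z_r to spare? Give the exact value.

v_R_max = 5/2 m/s = 2.5000 m/s

at the boundary: (5/12)·v² + (181/150)·v + (-1349/240) = 0
  disc = (181/150)² − 4·(5/12)·(-1349/240) = 108241/10000 ; √disc = 329/100
  v_R = (−(181/150) + 329/100) / (2·(5/12)) = 5/2 m/s
check:
braking lasts T_s = (5/2)/(6/5) = 2.0833 s
reaction-phase robot travel = 2.5000·0.0400 = 0.1000 m
braking distance = 2.5000²/(2·1.2000) = 2.6042 m
person approaches 1.4000·(0.0400+2.0833) = 2.9727 m
residual clearance needed = 0.2500+0.1000+0.0400 = 0.3900 m
sum ≈ 0.1000+2.6042+2.9727+0.3900 ≈ 6.0668 m = S ✓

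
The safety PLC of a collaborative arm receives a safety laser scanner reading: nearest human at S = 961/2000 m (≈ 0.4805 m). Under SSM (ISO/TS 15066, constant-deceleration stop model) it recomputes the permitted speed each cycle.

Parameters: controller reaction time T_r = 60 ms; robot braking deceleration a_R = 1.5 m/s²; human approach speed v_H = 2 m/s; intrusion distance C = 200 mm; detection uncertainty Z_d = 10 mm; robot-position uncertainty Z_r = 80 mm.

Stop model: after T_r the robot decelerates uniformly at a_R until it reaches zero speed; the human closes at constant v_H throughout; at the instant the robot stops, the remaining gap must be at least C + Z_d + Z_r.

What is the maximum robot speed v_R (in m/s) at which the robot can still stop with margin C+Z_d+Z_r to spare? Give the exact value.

v_R_max = 1/20 m/s = 0.0500 m/s

at the boundary: (1/3)·v² + (209/150)·v + (-141/2000) = 0
  disc = (209/150)² − 4·(1/3)·(-141/2000) = 11449/5625 ; √disc = 107/75
  v_R = (−(209/150) + 107/75) / (2·(1/3)) = 1/20 m/s
check:
braking lasts T_s = (1/20)/(3/2) = 0.0333 s
robot in T_r: 0.0500·0.0600 = 0.0030 m
braking distance = 0.0500²/(2·1.5000) = 0.0008 m
human closes 2.0000·0.0933 = 0.1867 m
C+Z_d+Z_r = 0.2000+0.0100+0.0800 = 0.2900 m
sum ≈ 0.0030+0.0008+0.1867+0.2900 ≈ 0.4805 m = S ✓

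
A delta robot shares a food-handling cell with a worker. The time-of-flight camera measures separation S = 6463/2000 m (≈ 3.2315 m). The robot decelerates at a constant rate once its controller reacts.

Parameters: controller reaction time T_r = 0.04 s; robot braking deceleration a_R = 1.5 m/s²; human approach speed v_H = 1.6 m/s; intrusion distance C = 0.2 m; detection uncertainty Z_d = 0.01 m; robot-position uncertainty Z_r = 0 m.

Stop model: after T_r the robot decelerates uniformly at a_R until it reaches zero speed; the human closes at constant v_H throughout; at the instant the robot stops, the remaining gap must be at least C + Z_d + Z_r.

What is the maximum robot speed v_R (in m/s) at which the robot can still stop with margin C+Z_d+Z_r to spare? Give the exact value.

quadratic (1/3)·v² + (83/75)·v + (-1183/400) = 0
  disc = (83/75)² − 4·(1/3)·(-1183/400) = 116281/22500 ; √disc = 341/150
  v_R = (−(83/75) + 341/150) / (2·(1/3)) = 7/4 m/s
check:
stop time T_s = (7/4)/(3/2) = 1.1667 s
robot in T_r: 1.7500·0.0400 = 0.0700 m
braking distance = 1.7500²/(2·1.5000) = 1.0208 m
human over T_r+T_s: 1.6000·(0.0400+1.1667) = 1.9307 m
C+Z_d+Z_r = 0.2000+0.0100+0.0000 = 0.2100 m
sum ≈ 0.0700+1.0208+1.9307+0.2100 ≈ 3.2315 m = S ✓

v_R_max = 7/4 m/s = 1.7500 m/s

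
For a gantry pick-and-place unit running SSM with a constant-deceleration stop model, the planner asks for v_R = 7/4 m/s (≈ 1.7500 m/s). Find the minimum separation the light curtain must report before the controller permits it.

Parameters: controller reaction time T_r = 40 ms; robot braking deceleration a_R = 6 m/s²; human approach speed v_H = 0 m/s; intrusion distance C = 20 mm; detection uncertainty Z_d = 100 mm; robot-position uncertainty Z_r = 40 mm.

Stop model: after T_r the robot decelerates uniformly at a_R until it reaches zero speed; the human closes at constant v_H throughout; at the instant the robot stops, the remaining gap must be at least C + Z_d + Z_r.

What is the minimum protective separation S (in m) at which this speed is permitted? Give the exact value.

T_s = v_R/a_R = (7/4)/6 = 0.2917 s
robot covers v_R·T_r = 1.7500·0.0400 = 0.0700 m before braking
robot under decel: 1.7500²/(2·6.0000) = 0.2552 m
human closes 0.0000·0.3317 = 0.0000 m
residual clearance needed = 0.0200+0.1000+0.0400 = 0.1600 m
S_min ≈ 0.0700+0.2552+0.0000+0.1600  ⇒  S_min = 2329/4800 m

S_min = 2329/4800 m = 0.4852 m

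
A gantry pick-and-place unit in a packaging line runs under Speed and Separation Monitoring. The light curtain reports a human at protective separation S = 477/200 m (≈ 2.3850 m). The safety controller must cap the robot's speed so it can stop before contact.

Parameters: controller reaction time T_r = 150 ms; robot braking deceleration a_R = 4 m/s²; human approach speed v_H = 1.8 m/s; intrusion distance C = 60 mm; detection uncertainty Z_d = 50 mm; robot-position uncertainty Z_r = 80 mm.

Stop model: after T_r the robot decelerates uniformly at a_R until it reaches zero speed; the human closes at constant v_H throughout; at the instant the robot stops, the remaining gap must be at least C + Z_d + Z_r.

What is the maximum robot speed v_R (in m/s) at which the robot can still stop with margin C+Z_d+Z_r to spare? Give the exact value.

collect terms ⇒ (1/8)·v_R² + (3/5)·v_R + (-77/40) = 0
  disc = (3/5)² − 4·(1/8)·(-77/40) = 529/400 ; √disc = 23/20
  v_R = (−(3/5) + 23/20) / (2·(1/8)) = 11/5 m/s
check:
T_s = v_R/a_R = (11/5)/4 = 0.5500 s
robot in T_r: 2.2000·0.1500 = 0.3300 m
robot covers 2.2000·0.5500 − ½·4.0000·0.5500² = 0.6050 m while stopping
person approaches 1.8000·(0.1500+0.5500) = 1.2600 m
residual clearance needed = 0.0600+0.0500+0.0800 = 0.1900 m
sum ≈ 0.3300+0.6050+1.2600+0.1900 ≈ 2.3850 m = S ✓

v_R_max = 11/5 m/s = 2.2000 m/s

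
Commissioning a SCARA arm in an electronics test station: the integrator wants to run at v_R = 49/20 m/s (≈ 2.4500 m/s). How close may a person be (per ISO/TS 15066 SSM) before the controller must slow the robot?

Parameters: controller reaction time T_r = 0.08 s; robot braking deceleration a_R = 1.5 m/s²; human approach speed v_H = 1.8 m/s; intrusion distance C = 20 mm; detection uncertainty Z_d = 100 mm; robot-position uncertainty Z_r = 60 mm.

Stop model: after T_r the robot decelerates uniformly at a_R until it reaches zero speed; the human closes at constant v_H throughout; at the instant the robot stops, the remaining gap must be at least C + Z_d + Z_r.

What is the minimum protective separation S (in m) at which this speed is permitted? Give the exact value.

T_s = v_R/a_R = (49/20)/(3/2) = 1.6333 s
robot covers v_R·T_r = 2.4500·0.0800 = 0.1960 m before braking
robot covers 2.4500·1.6333 − ½·1.5000·1.6333² = 2.0008 m while stopping
human closes 1.8000·1.7133 = 3.0840 m
C+Z_d+Z_r = 0.0200+0.1000+0.0600 = 0.1800 m
S_min ≈ 0.1960+2.0008+3.0840+0.1800  ⇒  S_min = 6553/1200 m

S_min = 6553/1200 m = 5.4608 m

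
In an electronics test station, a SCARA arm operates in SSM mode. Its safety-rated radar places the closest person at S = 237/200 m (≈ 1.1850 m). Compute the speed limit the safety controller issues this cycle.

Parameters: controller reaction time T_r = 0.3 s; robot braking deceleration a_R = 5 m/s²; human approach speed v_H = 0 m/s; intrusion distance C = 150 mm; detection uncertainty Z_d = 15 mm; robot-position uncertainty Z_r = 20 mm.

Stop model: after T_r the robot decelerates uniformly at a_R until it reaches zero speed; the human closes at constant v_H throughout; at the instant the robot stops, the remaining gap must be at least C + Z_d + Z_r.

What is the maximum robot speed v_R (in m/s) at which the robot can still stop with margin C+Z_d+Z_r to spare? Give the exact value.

v_R_max = 2 m/s = 2.0000 m/s

quadratic (1/10)·v² + (3/10)·v + (-1) = 0
  disc = (3/10)² − 4·(1/10)·(-1) = 49/100 ; √disc = 7/10
  v_R = (−(3/10) + 7/10) / (2·(1/10)) = 2 m/s
check:
stop time T_s = 2/5 = 0.4000 s
robot in T_r: 2.0000·0.3000 = 0.6000 m
robot covers 2.0000·0.4000 − ½·5.0000·0.4000² = 0.4000 m while stopping
human closes 0.0000·0.7000 = 0.0000 m
residual clearance needed = 0.1500+0.0150+0.0200 = 0.1850 m
sum ≈ 0.6000+0.4000+0.0000+0.1850 ≈ 1.1850 m = S ✓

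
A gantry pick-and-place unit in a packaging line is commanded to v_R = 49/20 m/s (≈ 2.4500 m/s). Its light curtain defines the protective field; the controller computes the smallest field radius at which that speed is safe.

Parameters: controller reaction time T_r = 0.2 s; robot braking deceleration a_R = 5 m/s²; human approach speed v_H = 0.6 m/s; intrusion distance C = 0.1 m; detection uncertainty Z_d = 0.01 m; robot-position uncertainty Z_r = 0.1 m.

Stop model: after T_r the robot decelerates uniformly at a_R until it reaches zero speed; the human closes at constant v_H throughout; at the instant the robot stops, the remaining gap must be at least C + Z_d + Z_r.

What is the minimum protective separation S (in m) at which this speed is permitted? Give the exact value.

stop time T_s = (49/20)/5 = 0.4900 s
robot covers v_R·T_r = 2.4500·0.2000 = 0.4900 m before braking
robot covers 2.4500·0.4900 − ½·5.0000·0.4900² = 0.6002 m while stopping
person approaches 0.6000·(0.2000+0.4900) = 0.4140 m
margins: 0.1000+0.0100+0.1000 = 0.2100 m
S_min ≈ 0.4900+0.6002+0.4140+0.2100  ⇒  S_min = 6857/4000 m

S_min = 6857/4000 m = 1.7143 m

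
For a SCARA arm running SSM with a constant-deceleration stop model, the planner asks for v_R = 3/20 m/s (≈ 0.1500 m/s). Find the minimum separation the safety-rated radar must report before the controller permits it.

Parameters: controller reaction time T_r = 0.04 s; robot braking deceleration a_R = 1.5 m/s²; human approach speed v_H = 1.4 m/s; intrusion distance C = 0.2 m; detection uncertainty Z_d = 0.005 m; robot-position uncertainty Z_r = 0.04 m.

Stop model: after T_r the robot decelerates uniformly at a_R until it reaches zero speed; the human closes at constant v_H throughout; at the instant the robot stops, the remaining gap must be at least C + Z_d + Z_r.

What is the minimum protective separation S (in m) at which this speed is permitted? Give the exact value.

S_min = 909/2000 m = 0.4545 m

T_s = v_R/a_R = (3/20)/(3/2) = 0.1000 s
reaction-phase robot travel = 0.1500·0.0400 = 0.0060 m
robot covers 0.1500·0.1000 − ½·1.5000·0.1000² = 0.0075 m while stopping
human closes 1.4000·0.1400 = 0.1960 m
margins: 0.2000+0.0050+0.0400 = 0.2450 m
S_min ≈ 0.0060+0.0075+0.1960+0.2450  ⇒  S_min = 909/2000 m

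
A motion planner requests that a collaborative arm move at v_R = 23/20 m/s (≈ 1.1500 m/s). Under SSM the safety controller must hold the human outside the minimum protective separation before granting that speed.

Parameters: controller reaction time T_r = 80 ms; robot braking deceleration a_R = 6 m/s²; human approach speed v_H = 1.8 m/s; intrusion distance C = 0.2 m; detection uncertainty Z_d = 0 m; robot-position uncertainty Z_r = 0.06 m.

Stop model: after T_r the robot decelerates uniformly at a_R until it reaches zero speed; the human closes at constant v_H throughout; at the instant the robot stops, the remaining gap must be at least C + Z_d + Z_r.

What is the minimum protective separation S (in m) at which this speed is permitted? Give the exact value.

T_s = v_R/a_R = (23/20)/6 = 0.1917 s
robot in T_r: 1.1500·0.0800 = 0.0920 m
robot covers 1.1500·0.1917 − ½·6.0000·0.1917² = 0.1102 m while stopping
person approaches 1.8000·(0.0800+0.1917) = 0.4890 m
margins: 0.2000+0.0000+0.0600 = 0.2600 m
S_min ≈ 0.0920+0.1102+0.4890+0.2600  ⇒  S_min = 22829/24000 m

S_min = 22829/24000 m = 0.9512 m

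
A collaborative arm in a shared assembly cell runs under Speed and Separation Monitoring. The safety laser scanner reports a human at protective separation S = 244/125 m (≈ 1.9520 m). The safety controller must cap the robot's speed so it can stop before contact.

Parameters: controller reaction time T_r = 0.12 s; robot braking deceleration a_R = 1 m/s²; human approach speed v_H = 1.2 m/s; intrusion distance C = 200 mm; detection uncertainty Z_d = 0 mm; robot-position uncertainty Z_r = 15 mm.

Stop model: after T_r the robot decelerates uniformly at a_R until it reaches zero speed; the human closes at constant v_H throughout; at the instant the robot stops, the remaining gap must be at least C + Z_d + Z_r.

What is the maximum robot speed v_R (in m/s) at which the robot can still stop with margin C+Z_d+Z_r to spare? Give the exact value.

v_R_max = 9/10 m/s = 0.9000 m/s

at the boundary: (1/2)·v² + (33/25)·v + (-1593/1000) = 0
  disc = (33/25)² − 4·(1/2)·(-1593/1000) = 12321/2500 ; √disc = 111/50
  v_R = (−(33/25) + 111/50) / (2·(1/2)) = 9/10 m/s
check:
braking lasts T_s = (9/10)/1 = 0.9000 s
robot covers v_R·T_r = 0.9000·0.1200 = 0.1080 m before braking
robot covers 0.9000·0.9000 − ½·1.0000·0.9000² = 0.4050 m while stopping
human over T_r+T_s: 1.2000·(0.1200+0.9000) = 1.2240 m
residual clearance needed = 0.2000+0.0000+0.0150 = 0.2150 m
sum ≈ 0.1080+0.4050+1.2240+0.2150 ≈ 1.9520 m = S ✓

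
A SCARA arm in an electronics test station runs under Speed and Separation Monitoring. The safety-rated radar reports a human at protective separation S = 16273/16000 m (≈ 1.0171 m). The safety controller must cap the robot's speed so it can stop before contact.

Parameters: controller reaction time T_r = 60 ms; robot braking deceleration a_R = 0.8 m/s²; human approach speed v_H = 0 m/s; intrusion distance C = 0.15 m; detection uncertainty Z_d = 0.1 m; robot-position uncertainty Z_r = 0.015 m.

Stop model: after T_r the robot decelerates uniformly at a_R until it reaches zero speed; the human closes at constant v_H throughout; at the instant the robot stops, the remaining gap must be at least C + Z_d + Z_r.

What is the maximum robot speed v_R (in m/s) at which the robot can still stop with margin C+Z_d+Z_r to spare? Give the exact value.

collect terms ⇒ (5/8)·v_R² + (3/50)·v_R + (-12033/16000) = 0
  disc = (3/50)² − 4·(5/8)·(-12033/16000) = 301401/160000 ; √disc = 549/400
  v_R = (−(3/50) + 549/400) / (2·(5/8)) = 21/20 m/s
check:
stop time T_s = (21/20)/(4/5) = 1.3125 s
robot in T_r: 1.0500·0.0600 = 0.0630 m
robot under decel: 1.0500²/(2·0.8000) = 0.6891 m
human closes 0.0000·1.3725 = 0.0000 m
residual clearance needed = 0.1500+0.1000+0.0150 = 0.2650 m
sum ≈ 0.0630+0.6891+0.0000+0.2650 ≈ 1.0171 m = S ✓

v_R_max = 21/20 m/s = 1.0500 m/s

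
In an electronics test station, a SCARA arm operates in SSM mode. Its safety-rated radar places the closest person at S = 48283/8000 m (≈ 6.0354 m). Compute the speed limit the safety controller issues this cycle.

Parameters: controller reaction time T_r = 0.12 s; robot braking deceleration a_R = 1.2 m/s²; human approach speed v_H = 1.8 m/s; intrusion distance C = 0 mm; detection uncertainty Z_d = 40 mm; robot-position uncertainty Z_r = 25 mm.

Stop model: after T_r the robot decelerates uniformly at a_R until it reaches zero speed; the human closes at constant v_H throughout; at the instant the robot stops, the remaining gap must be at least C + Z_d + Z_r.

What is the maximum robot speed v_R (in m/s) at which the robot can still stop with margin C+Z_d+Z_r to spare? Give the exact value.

collect terms ⇒ (5/12)·v_R² + (81/50)·v_R + (-9207/1600) = 0
  disc = (81/50)² − 4·(5/12)·(-9207/1600) = 488601/40000 ; √disc = 699/200
  v_R = (−(81/50) + 699/200) / (2·(5/12)) = 9/4 m/s
check:
stop time T_s = (9/4)/(6/5) = 1.8750 s
robot in T_r: 2.2500·0.1200 = 0.2700 m
robot under decel: 2.2500²/(2·1.2000) = 2.1094 m
person approaches 1.8000·(0.1200+1.8750) = 3.5910 m
margins: 0.0000+0.0400+0.0250 = 0.0650 m
sum ≈ 0.2700+2.1094+3.5910+0.0650 ≈ 6.0354 m = S ✓

v_R_max = 9/4 m/s = 2.2500 m/s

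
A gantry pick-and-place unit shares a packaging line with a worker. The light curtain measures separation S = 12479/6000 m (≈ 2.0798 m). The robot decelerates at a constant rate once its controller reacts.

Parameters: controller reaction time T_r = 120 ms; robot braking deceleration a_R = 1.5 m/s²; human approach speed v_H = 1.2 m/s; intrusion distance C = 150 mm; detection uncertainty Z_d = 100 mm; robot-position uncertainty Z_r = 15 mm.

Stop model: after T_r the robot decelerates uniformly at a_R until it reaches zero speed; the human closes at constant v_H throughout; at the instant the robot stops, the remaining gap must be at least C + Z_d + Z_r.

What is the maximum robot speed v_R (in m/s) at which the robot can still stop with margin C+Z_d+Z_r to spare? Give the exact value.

collect terms ⇒ (1/3)·v_R² + (23/25)·v_R + (-401/240) = 0
  disc = (23/25)² − 4·(1/3)·(-401/240) = 69169/22500 ; √disc = 263/150
  v_R = (−(23/25) + 263/150) / (2·(1/3)) = 5/4 m/s
check:
T_s = v_R/a_R = (5/4)/(3/2) = 0.8333 s
reaction-phase robot travel = 1.2500·0.1200 = 0.1500 m
robot under decel: 1.2500²/(2·1.5000) = 0.5208 m
human closes 1.2000·0.9533 = 1.1440 m
margins: 0.1500+0.1000+0.0150 = 0.2650 m
sum ≈ 0.1500+0.5208+1.1440+0.2650 ≈ 2.0798 m = S ✓

v_R_max = 5/4 m/s = 1.2500 m/s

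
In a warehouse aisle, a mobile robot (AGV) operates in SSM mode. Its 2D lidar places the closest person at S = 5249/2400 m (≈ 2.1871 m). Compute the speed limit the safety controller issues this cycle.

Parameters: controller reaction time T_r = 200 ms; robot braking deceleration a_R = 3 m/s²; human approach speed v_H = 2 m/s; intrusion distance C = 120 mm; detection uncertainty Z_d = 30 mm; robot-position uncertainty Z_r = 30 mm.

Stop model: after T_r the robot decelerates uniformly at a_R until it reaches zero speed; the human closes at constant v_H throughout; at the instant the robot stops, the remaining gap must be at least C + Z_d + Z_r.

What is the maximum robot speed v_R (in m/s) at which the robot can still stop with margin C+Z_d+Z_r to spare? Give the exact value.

v_R_max = 29/20 m/s = 1.4500 m/s

collect terms ⇒ (1/6)·v_R² + (13/15)·v_R + (-3857/2400) = 0
  disc = (13/15)² − 4·(1/6)·(-3857/2400) = 729/400 ; √disc = 27/20
  v_R = (−(13/15) + 27/20) / (2·(1/6)) = 29/20 m/s
check:
braking lasts T_s = (29/20)/3 = 0.4833 s
robot in T_r: 1.4500·0.2000 = 0.2900 m
robot under decel: 1.4500²/(2·3.0000) = 0.3504 m
human over T_r+T_s: 2.0000·(0.2000+0.4833) = 1.3667 m
residual clearance needed = 0.1200+0.0300+0.0300 = 0.1800 m
sum ≈ 0.2900+0.3504+1.3667+0.1800 ≈ 2.1871 m = S ✓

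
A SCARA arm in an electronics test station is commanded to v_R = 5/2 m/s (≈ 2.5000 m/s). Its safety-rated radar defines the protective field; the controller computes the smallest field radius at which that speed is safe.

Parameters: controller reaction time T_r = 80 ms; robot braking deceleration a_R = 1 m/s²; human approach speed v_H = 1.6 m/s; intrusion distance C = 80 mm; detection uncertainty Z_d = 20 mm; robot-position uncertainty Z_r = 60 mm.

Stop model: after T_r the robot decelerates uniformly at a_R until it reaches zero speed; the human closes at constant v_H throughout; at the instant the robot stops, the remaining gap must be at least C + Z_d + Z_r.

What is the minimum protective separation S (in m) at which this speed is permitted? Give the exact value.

stop time T_s = (5/2)/1 = 2.5000 s
robot in T_r: 2.5000·0.0800 = 0.2000 m
robot under decel: 2.5000²/(2·1.0000) = 3.1250 m
human over T_r+T_s: 1.6000·(0.0800+2.5000) = 4.1280 m
C+Z_d+Z_r = 0.0800+0.0200+0.0600 = 0.1600 m
S_min ≈ 0.2000+3.1250+4.1280+0.1600  ⇒  S_min = 7613/1000 m

S_min = 7613/1000 m = 7.6130 m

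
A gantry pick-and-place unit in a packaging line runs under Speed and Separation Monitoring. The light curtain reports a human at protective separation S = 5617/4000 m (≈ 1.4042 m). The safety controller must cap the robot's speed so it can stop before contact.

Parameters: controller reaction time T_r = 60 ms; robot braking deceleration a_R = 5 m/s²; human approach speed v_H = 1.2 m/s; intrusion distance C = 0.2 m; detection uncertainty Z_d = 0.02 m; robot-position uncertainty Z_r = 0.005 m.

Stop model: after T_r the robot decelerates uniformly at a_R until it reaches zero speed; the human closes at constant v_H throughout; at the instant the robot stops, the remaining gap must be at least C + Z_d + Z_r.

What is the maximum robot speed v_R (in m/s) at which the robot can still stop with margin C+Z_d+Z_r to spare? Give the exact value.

quadratic (1/10)·v² + (3/10)·v + (-4429/4000) = 0
  disc = (3/10)² − 4·(1/10)·(-4429/4000) = 5329/10000 ; √disc = 73/100
  v_R = (−(3/10) + 73/100) / (2·(1/10)) = 43/20 m/s
check:
stop time T_s = (43/20)/5 = 0.4300 s
robot covers v_R·T_r = 2.1500·0.0600 = 0.1290 m before braking
robot covers 2.1500·0.4300 − ½·5.0000·0.4300² = 0.4622 m while stopping
human over T_r+T_s: 1.2000·(0.0600+0.4300) = 0.5880 m
margins: 0.2000+0.0200+0.0050 = 0.2250 m
sum ≈ 0.1290+0.4622+0.5880+0.2250 ≈ 1.4042 m = S ✓

v_R_max = 43/20 m/s = 2.1500 m/s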